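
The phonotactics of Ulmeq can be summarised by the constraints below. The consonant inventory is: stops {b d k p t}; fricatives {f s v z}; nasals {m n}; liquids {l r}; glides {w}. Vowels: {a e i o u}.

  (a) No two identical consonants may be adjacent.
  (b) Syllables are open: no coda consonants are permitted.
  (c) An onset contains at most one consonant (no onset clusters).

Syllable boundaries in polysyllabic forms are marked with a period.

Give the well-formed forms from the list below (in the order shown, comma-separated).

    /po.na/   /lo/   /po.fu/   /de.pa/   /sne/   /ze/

/po.na/ — σ1 onset /p/, coda /∅/ ok; σ2 onset /n/, coda /∅/ ok → well-formed
/lo/ — σ1 onset /l/, coda /∅/ ok → well-formed
/po.fu/ — σ1 onset /p/, coda /∅/ ok; σ2 onset /f/, coda /∅/ ok → well-formed
/de.pa/ — σ1 onset /d/, coda /∅/ ok; σ2 onset /p/, coda /∅/ ok → well-formed
/sne/ — violates constraint (c): syllable 1 onset /sn/ has 2 consonants (> 1) → ill-formed
/ze/ — σ1 onset /z/, coda /∅/ ok → well-formed

/po.na/, /lo/, /po.fu/, /de.pa/, /ze/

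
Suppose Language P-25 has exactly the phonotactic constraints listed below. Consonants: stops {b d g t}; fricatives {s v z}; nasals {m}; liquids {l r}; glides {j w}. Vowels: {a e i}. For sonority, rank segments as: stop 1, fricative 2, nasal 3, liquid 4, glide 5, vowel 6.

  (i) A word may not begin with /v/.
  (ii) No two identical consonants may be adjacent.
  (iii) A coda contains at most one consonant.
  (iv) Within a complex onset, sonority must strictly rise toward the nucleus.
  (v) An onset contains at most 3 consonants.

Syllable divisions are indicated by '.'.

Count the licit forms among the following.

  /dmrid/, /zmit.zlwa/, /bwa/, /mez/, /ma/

5

/dmrid/ — σ1 onset /dmr/ (1→3→4 rises), coda /d/ ok → licit
/zmit.zlwa/ — σ1 onset /zm/ (2→3 rises), coda /t/ ok; σ2 onset /zlw/ (2→4→5 rises), coda /∅/ ok → licit
/bwa/ — σ1 onset /bw/ (1→5 rises), coda /∅/ ok → licit
/mez/ — σ1 onset /m/, coda /z/ ok → licit
/ma/ — σ1 onset /m/, coda /∅/ ok → licit
Licit: /dmrid/, /zmit.zlwa/, /bwa/, /mez/, /ma/ → 5.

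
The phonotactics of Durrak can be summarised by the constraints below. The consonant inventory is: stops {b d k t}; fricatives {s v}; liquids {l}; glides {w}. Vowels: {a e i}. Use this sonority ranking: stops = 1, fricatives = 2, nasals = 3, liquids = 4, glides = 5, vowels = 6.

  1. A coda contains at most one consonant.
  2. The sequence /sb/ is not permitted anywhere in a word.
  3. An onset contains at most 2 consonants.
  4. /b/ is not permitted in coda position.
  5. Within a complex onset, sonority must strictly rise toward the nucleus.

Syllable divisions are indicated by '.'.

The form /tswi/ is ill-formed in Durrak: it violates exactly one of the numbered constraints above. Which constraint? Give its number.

/tswi/: syllable 1 onset /tsw/ has 3 consonants (> 2).
This is a violation of constraint 3: "An onset contains at most 2 consonants."
The remaining constraints (1, 2, 4, 5) are satisfied.

3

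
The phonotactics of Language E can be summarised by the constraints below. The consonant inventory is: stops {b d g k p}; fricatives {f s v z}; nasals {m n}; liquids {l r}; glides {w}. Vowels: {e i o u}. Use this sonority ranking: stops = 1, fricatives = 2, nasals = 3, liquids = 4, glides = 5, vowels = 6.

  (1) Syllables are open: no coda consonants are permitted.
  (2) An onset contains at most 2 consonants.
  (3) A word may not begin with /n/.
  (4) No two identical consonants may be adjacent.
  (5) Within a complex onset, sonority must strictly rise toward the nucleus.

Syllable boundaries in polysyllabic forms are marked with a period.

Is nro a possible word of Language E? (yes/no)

no

nro — violates constraint 3: word begins with /n/ → not permitted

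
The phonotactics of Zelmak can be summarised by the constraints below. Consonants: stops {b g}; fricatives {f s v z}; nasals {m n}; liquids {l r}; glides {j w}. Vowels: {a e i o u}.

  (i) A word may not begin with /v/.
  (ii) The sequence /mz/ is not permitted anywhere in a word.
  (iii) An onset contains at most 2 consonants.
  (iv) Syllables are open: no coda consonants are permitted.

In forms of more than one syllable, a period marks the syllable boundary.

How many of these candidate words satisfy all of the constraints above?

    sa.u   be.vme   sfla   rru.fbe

3

sa.u — σ1 onset /s/, coda /∅/ ok; σ2 onset /∅/, coda /∅/ ok → phonotactically legal
be.vme — σ1 onset /b/, coda /∅/ ok; σ2 onset /vm/ (2C), coda /∅/ ok → phonotactically legal
sfla — violates constraint (iii): syllable 1 onset /sfl/ has 3 consonants (> 2) → phonotactically illegal
rru.fbe — σ1 onset /rr/ (2C), coda /∅/ ok; σ2 onset /fb/ (2C), coda /∅/ ok → phonotactically legal
Phonotactically legal: sa.u, be.vme, rru.fbe → 3.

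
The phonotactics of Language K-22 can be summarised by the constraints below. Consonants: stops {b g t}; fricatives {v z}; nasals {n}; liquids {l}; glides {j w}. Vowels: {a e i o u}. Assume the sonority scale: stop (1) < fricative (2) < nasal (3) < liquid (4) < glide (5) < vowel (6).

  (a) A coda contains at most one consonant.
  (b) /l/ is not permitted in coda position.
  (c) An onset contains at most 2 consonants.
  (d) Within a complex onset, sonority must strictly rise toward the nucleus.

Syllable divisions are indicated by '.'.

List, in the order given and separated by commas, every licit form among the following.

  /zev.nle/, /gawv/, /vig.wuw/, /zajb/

/zev.nle/ — σ1 onset /z/, coda /v/ ok; σ2 onset /nl/ (3→4 rises), coda /∅/ ok → licit
/gawv/ — violates constraint (a): syllable 1 coda /wv/ has 2 consonants (> 1) → illicit
/vig.wuw/ — σ1 onset /v/, coda /g/ ok; σ2 onset /w/, coda /w/ ok → licit
/zajb/ — violates constraint (a): syllable 1 coda /jb/ has 2 consonants (> 1) → illicit

/zev.nle/, /vig.wuw/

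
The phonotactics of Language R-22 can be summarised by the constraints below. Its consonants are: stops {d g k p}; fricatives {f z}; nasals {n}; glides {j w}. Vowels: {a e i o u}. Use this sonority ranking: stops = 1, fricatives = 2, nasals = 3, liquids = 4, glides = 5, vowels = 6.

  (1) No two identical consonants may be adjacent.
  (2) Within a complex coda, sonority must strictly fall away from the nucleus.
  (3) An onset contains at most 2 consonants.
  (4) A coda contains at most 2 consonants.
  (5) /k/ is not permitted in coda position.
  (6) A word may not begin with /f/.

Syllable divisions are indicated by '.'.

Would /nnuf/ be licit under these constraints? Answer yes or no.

/nnuf/ — violates constraint 1: adjacent identical consonants /nn/ → illicit

no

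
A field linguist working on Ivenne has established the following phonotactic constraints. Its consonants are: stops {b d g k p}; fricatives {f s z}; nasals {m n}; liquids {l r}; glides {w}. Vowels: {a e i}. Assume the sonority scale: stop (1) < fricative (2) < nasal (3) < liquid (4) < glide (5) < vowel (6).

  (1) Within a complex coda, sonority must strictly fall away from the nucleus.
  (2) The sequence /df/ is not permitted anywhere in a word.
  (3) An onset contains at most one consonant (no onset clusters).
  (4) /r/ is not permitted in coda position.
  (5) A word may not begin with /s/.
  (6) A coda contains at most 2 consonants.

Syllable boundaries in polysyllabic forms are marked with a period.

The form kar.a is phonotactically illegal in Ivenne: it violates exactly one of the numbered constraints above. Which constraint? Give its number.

kar.a: syllable 1 coda contains /r/.
This is a violation of constraint 4: "/r/ is not permitted in coda position."
The remaining constraints (1, 2, 3, 5, 6) are satisfied.

4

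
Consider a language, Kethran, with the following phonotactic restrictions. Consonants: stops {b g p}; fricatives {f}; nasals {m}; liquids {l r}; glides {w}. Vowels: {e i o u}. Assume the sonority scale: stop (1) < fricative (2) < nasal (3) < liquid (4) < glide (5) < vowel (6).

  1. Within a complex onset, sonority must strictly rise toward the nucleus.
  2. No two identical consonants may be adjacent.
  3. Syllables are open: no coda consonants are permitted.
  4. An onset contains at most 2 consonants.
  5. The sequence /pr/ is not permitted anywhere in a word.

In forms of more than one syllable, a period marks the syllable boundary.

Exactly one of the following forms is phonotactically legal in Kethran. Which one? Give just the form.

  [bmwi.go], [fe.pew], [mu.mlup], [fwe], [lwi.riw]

[bmwi.go] — violates constraint 4: syllable 1 onset /bmw/ has 3 consonants (> 2) → phonotactically illegal
[fe.pew] — violates constraint 3: syllable 2 coda /w/ has 1 consonant (> 0) → phonotactically illegal
[mu.mlup] — violates constraint 3: syllable 2 coda /p/ has 1 consonant (> 0) → phonotactically illegal
[fwe] — σ1 onset /fw/ (2→5 rises), coda /∅/ ok → phonotactically legal
[lwi.riw] — violates constraint 3: syllable 2 coda /w/ has 1 consonant (> 0) → phonotactically illegal

[fwe]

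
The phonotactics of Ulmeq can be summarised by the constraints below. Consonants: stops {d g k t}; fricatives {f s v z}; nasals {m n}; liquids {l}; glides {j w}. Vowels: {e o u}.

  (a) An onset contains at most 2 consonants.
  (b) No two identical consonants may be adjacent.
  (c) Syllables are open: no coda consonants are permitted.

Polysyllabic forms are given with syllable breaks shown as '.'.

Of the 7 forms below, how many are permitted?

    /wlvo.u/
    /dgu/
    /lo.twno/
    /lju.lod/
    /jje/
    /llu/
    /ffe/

1

/wlvo.u/ — violates constraint (a): syllable 1 onset /wlv/ has 3 consonants (> 2) → not permitted
/dgu/ — σ1 onset /dg/ (2C), coda /∅/ ok → permitted
/lo.twno/ — violates constraint (a): syllable 2 onset /twn/ has 3 consonants (> 2) → not permitted
/lju.lod/ — violates constraint (c): syllable 2 coda /d/ has 1 consonant (> 0) → not permitted
/jje/ — violates constraint (b): adjacent identical consonants /jj/ → not permitted
/llu/ — violates constraint (b): adjacent identical consonants /ll/ → not permitted
/ffe/ — violates constraint (b): adjacent identical consonants /ff/ → not permitted
Permitted: /dgu/ → 1.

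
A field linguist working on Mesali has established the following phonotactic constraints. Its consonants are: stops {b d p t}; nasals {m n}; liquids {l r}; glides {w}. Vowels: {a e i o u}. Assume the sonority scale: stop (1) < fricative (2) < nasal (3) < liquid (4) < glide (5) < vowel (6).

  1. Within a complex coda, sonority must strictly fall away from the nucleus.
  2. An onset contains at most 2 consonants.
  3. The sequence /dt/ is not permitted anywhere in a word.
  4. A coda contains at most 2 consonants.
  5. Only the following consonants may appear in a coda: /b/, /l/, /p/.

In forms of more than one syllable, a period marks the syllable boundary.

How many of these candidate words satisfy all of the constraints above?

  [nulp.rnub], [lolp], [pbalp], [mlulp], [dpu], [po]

6

[nulp.rnub] — σ1 onset /n/, coda /lp/ (4→1 falls) ok; σ2 onset /rn/ (2C), coda /b/ ok → well-formed
[lolp] — σ1 onset /l/, coda /lp/ (4→1 falls) ok → well-formed
[pbalp] — σ1 onset /pb/ (2C), coda /lp/ (4→1 falls) ok → well-formed
[mlulp] — σ1 onset /ml/ (2C), coda /lp/ (4→1 falls) ok → well-formed
[dpu] — σ1 onset /dp/ (2C), coda /∅/ ok → well-formed
[po] — σ1 onset /p/, coda /∅/ ok → well-formed
Well-formed: [nulp.rnub], [lolp], [pbalp], [mlulp], [dpu], [po] → 6.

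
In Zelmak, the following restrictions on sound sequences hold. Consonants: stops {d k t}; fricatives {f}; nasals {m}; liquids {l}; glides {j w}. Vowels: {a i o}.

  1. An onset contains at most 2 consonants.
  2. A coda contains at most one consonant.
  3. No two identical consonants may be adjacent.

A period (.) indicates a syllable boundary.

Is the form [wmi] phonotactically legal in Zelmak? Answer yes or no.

yes

[wmi] — σ1 onset /wm/ (2C), coda /∅/ ok → phonotactically legal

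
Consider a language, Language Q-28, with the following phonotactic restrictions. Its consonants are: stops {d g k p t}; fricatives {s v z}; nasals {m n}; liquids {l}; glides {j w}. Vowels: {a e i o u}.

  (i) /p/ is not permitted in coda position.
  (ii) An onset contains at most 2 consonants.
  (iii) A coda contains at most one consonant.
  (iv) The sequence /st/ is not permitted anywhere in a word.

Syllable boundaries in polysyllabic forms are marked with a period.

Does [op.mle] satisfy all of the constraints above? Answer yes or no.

no

[op.mle] — violates constraint (i): syllable 1 coda contains /p/ → illicit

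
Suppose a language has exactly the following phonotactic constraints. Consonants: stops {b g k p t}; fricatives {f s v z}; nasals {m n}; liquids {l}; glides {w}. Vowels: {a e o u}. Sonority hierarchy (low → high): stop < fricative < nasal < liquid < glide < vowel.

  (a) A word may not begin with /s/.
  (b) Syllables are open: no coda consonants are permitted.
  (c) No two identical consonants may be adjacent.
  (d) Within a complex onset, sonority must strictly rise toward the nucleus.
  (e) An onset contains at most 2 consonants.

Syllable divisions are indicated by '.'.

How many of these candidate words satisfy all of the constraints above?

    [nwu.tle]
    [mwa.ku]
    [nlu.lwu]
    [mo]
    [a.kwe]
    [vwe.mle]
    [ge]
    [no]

[nwu.tle] — σ1 onset /nw/ (3→5 rises), coda /∅/ ok; σ2 onset /tl/ (1→4 rises), coda /∅/ ok → licit
[mwa.ku] — σ1 onset /mw/ (3→5 rises), coda /∅/ ok; σ2 onset /k/, coda /∅/ ok → licit
[nlu.lwu] — σ1 onset /nl/ (3→4 rises), coda /∅/ ok; σ2 onset /lw/ (4→5 rises), coda /∅/ ok → licit
[mo] — σ1 onset /m/, coda /∅/ ok → licit
[a.kwe] — σ1 onset /∅/, coda /∅/ ok; σ2 onset /kw/ (1→5 rises), coda /∅/ ok → licit
[vwe.mle] — σ1 onset /vw/ (2→5 rises), coda /∅/ ok; σ2 onset /ml/ (3→4 rises), coda /∅/ ok → licit
[ge] — σ1 onset /g/, coda /∅/ ok → licit
[no] — σ1 onset /n/, coda /∅/ ok → licit
Licit: [nwu.tle], [mwa.ku], [nlu.lwu], [mo], [a.kwe], [vwe.mle], [ge], [no] → 8.

8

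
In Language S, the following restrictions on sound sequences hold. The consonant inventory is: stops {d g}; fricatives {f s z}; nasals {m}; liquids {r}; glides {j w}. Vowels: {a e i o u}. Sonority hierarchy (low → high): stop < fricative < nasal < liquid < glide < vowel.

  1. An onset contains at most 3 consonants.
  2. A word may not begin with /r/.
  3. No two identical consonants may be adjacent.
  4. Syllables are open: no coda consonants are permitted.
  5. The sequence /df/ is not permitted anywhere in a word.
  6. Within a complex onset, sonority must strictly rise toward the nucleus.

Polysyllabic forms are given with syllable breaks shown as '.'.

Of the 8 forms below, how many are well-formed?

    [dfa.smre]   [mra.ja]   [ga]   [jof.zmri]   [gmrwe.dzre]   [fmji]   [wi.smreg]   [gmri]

[dfa.smre] — violates constraint 5: contains banned sequence /df/ → ill-formed
[mra.ja] — σ1 onset /mr/ (3→4 rises), coda /∅/ ok; σ2 onset /j/, coda /∅/ ok → well-formed
[ga] — σ1 onset /g/, coda /∅/ ok → well-formed
[jof.zmri] — violates constraint 4: syllable 1 coda /f/ has 1 consonant (> 0) → ill-formed
[gmrwe.dzre] — violates constraint 1: syllable 1 onset /gmrw/ has 4 consonants (> 3) → ill-formed
[fmji] — σ1 onset /fmj/ (2→3→5 rises), coda /∅/ ok → well-formed
[wi.smreg] — violates constraint 4: syllable 2 coda /g/ has 1 consonant (> 0) → ill-formed
[gmri] — σ1 onset /gmr/ (1→3→4 rises), coda /∅/ ok → well-formed
Well-formed: [mra.ja], [ga], [fmji], [gmri] → 4.

4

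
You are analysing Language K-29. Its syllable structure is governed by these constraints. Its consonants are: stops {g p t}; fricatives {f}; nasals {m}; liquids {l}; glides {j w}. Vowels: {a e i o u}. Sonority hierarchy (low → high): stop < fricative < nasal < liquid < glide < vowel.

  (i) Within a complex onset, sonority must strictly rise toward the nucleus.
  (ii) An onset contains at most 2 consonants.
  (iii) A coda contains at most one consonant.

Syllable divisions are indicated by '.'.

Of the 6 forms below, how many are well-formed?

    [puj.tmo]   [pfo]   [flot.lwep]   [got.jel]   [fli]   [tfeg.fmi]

6

[puj.tmo] — σ1 onset /p/, coda /j/ ok; σ2 onset /tm/ (1→3 rises), coda /∅/ ok → well-formed
[pfo] — σ1 onset /pf/ (1→2 rises), coda /∅/ ok → well-formed
[flot.lwep] — σ1 onset /fl/ (2→4 rises), coda /t/ ok; σ2 onset /lw/ (4→5 rises), coda /p/ ok → well-formed
[got.jel] — σ1 onset /g/, coda /t/ ok; σ2 onset /j/, coda /l/ ok → well-formed
[fli] — σ1 onset /fl/ (2→4 rises), coda /∅/ ok → well-formed
[tfeg.fmi] — σ1 onset /tf/ (1→2 rises), coda /g/ ok; σ2 onset /fm/ (2→3 rises), coda /∅/ ok → well-formed
Well-formed: [puj.tmo], [pfo], [flot.lwep], [got.jel], [fli], [tfeg.fmi] → 6.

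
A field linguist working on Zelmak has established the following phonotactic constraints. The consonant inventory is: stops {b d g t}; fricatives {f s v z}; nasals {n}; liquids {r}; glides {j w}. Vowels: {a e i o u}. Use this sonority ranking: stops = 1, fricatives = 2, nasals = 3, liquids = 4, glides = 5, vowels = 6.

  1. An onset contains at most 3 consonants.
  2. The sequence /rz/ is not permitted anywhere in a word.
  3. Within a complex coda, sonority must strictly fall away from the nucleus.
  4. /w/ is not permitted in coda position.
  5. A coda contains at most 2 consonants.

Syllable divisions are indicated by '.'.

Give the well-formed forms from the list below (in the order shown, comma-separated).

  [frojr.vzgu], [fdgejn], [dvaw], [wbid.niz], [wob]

[frojr.vzgu], [fdgejn], [wbid.niz], [wob]

[frojr.vzgu] — σ1 onset /fr/ (2C), coda /jr/ (5→4 falls) ok; σ2 onset /vzg/ (3C), coda /∅/ ok → well-formed
[fdgejn] — σ1 onset /fdg/ (3C), coda /jn/ (5→3 falls) ok → well-formed
[dvaw] — violates constraint 4: syllable 1 coda contains /w/ → ill-formed
[wbid.niz] — σ1 onset /wb/ (2C), coda /d/ ok; σ2 onset /n/, coda /z/ ok → well-formed
[wob] — σ1 onset /w/, coda /b/ ok → well-formed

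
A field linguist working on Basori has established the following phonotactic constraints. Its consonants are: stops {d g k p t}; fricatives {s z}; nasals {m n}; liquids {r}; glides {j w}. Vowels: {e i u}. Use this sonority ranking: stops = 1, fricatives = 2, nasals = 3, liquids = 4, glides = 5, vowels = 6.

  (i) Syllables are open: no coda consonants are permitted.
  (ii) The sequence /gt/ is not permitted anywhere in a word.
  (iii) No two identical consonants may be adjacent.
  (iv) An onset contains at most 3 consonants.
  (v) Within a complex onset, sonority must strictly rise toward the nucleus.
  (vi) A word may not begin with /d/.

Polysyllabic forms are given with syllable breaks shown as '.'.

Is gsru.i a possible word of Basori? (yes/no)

yes

gsru.i — σ1 onset /gsr/ (1→2→4 rises), coda /∅/ ok; σ2 onset /∅/, coda /∅/ ok → well-formed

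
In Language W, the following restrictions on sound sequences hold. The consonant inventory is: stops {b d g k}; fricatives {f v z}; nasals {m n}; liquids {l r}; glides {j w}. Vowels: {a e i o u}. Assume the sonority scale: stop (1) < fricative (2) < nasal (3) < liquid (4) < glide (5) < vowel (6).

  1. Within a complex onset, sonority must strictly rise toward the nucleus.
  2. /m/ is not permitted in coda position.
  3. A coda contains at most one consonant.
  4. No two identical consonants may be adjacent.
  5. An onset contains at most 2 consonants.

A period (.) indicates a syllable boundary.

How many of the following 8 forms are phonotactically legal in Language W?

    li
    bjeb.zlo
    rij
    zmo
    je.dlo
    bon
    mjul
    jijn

li — σ1 onset /l/, coda /∅/ ok → phonotactically legal
bjeb.zlo — σ1 onset /bj/ (1→5 rises), coda /b/ ok; σ2 onset /zl/ (2→4 rises), coda /∅/ ok → phonotactically legal
rij — σ1 onset /r/, coda /j/ ok → phonotactically legal
zmo — σ1 onset /zm/ (2→3 rises), coda /∅/ ok → phonotactically legal
je.dlo — σ1 onset /j/, coda /∅/ ok; σ2 onset /dl/ (1→4 rises), coda /∅/ ok → phonotactically legal
bon — σ1 onset /b/, coda /n/ ok → phonotactically legal
mjul — σ1 onset /mj/ (3→5 rises), coda /l/ ok → phonotactically legal
jijn — violates constraint 3: syllable 1 coda /jn/ has 2 consonants (> 1) → phonotactically illegal
Phonotactically legal: li, bjeb.zlo, rij, zmo, je.dlo, bon, mjul → 7.

7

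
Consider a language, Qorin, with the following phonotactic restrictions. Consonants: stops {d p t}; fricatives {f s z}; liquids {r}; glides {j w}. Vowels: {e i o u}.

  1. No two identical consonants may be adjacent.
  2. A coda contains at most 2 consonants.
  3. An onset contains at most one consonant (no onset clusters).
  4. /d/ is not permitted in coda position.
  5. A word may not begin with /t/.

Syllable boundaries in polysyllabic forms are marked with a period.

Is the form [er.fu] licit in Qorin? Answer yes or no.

yes

[er.fu] — σ1 onset /∅/, coda /r/ ok; σ2 onset /f/, coda /∅/ ok → licit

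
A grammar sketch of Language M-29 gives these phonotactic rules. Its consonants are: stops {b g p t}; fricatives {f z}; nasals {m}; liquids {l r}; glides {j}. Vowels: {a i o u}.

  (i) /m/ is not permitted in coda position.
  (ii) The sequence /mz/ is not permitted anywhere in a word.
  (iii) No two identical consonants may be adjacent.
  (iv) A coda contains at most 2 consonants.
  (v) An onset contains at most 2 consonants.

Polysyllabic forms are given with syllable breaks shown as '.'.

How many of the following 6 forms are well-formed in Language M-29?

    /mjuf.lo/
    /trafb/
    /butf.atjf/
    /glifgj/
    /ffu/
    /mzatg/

2

/mjuf.lo/ — σ1 onset /mj/ (2C), coda /f/ ok; σ2 onset /l/, coda /∅/ ok → well-formed
/trafb/ — σ1 onset /tr/ (2C), coda /fb/ (2C) ok → well-formed
/butf.atjf/ — violates constraint (iv): syllable 2 coda /tjf/ has 3 consonants (> 2) → ill-formed
/glifgj/ — violates constraint (iv): syllable 1 coda /fgj/ has 3 consonants (> 2) → ill-formed
/ffu/ — violates constraint (iii): adjacent identical consonants /ff/ → ill-formed
/mzatg/ — violates constraint (ii): contains banned sequence /mz/ → ill-formed
Well-formed: /mjuf.lo/, /trafb/ → 2.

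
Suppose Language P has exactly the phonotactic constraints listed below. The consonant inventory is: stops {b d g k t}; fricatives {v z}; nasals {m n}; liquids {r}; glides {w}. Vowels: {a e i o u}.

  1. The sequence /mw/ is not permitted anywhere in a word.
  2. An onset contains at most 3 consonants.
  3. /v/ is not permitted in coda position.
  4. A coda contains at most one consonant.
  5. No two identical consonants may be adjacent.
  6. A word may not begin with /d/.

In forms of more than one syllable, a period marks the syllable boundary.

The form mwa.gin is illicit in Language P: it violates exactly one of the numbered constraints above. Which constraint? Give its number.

mwa.gin: contains banned sequence /mw/.
This is a violation of constraint 1: "The sequence /mw/ is not permitted anywhere in a word."
The remaining constraints (2, 3, 4, 5, 6) are satisfied.

1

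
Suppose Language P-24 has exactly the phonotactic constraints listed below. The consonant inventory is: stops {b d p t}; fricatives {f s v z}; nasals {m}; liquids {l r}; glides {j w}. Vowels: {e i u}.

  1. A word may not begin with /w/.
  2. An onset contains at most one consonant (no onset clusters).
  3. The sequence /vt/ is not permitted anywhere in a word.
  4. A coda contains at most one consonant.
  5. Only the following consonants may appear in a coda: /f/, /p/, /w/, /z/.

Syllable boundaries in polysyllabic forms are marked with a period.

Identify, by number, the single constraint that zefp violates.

zefp: syllable 1 coda /fp/ has 2 consonants (> 1).
This is a violation of constraint 4: "A coda contains at most one consonant."
The remaining constraints (1, 2, 3, 5) are satisfied.

4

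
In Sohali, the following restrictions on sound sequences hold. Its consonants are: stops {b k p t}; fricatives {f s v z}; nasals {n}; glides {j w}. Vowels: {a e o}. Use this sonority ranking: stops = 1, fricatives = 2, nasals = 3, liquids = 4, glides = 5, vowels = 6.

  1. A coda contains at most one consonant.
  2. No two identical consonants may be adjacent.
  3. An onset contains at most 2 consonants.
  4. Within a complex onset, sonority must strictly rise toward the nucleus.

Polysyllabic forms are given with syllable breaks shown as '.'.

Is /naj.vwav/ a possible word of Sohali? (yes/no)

/naj.vwav/ — σ1 onset /n/, coda /j/ ok; σ2 onset /vw/ (2→5 rises), coda /v/ ok → phonotactically legal

yes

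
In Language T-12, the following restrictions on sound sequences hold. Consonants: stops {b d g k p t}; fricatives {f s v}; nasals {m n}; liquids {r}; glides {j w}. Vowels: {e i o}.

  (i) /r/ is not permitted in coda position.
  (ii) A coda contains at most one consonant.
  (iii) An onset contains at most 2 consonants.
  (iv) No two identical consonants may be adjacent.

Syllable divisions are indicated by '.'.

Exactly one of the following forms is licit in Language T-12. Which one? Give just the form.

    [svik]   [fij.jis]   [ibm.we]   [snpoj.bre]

[svik] — σ1 onset /sv/ (2C), coda /k/ ok → licit
[fij.jis] — violates constraint (iv): adjacent identical consonants /jj/ → illicit
[ibm.we] — violates constraint (ii): syllable 1 coda /bm/ has 2 consonants (> 1) → illicit
[snpoj.bre] — violates constraint (iii): syllable 1 onset /snp/ has 3 consonants (> 2) → illicit

[svik]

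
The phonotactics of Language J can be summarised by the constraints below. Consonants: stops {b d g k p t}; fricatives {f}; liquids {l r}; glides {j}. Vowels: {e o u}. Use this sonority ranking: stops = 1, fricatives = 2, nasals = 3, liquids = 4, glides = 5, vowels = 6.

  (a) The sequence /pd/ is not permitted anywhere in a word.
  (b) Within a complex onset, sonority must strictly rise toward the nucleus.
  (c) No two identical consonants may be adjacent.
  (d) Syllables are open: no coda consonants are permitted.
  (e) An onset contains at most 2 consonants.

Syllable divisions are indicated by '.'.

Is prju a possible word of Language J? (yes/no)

no

prju — violates constraint (e): syllable 1 onset /prj/ has 3 consonants (> 2) → ill-formed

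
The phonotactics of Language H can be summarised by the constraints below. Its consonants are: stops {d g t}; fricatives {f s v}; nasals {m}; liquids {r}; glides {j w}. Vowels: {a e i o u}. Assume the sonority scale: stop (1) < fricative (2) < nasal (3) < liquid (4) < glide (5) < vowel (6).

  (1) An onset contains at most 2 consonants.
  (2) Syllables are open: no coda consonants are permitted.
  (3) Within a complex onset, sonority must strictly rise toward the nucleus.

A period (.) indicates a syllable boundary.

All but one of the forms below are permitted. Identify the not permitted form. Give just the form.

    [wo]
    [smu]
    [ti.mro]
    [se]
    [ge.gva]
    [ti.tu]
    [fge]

[fge]

[wo] — σ1 onset /w/, coda /∅/ ok → permitted
[smu] — σ1 onset /sm/ (2→3 rises), coda /∅/ ok → permitted
[ti.mro] — σ1 onset /t/, coda /∅/ ok; σ2 onset /mr/ (3→4 rises), coda /∅/ ok → permitted
[se] — σ1 onset /s/, coda /∅/ ok → permitted
[ge.gva] — σ1 onset /g/, coda /∅/ ok; σ2 onset /gv/ (1→2 rises), coda /∅/ ok → permitted
[ti.tu] — σ1 onset /t/, coda /∅/ ok; σ2 onset /t/, coda /∅/ ok → permitted
[fge] — violates constraint 3: syllable 1 onset /fg/: /f/ (fricative, 2) → /g/ (stop, 1) does not rise → not permitted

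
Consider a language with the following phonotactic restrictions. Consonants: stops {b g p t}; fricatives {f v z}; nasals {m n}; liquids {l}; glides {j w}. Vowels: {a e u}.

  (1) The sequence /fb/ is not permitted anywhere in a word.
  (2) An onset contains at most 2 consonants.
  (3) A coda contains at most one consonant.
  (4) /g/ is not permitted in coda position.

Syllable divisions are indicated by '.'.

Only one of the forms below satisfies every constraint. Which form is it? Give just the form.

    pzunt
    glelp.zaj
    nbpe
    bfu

pzunt — violates constraint 3: syllable 1 coda /nt/ has 2 consonants (> 1) → ill-formed
glelp.zaj — violates constraint 3: syllable 1 coda /lp/ has 2 consonants (> 1) → ill-formed
nbpe — violates constraint 2: syllable 1 onset /nbp/ has 3 consonants (> 2) → ill-formed
bfu — σ1 onset /bf/ (2C), coda /∅/ ok → well-formed

bfu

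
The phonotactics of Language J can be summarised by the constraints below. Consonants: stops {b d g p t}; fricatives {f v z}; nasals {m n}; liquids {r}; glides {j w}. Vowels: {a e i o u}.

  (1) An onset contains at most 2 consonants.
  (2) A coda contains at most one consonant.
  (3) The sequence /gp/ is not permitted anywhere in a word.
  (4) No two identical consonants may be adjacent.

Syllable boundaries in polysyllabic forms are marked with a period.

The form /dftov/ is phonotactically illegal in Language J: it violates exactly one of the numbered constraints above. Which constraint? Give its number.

1

/dftov/: syllable 1 onset /dft/ has 3 consonants (> 2).
This is a violation of constraint 1: "An onset contains at most 2 consonants."
The remaining constraints (2, 3, 4) are satisfied.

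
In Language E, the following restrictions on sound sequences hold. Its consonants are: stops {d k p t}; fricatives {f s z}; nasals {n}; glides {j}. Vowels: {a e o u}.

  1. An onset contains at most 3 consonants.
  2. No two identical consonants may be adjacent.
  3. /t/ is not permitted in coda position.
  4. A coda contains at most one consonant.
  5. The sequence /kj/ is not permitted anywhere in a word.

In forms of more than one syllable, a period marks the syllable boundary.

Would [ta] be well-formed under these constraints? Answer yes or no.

[ta] — σ1 onset /t/, coda /∅/ ok → well-formed

yes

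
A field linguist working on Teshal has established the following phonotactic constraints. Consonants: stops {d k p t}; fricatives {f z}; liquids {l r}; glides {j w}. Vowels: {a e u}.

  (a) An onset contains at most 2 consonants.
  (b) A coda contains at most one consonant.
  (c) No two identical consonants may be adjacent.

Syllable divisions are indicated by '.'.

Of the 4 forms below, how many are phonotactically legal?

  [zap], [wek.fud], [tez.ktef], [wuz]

[zap] — σ1 onset /z/, coda /p/ ok → phonotactically legal
[wek.fud] — σ1 onset /w/, coda /k/ ok; σ2 onset /f/, coda /d/ ok → phonotactically legal
[tez.ktef] — σ1 onset /t/, coda /z/ ok; σ2 onset /kt/ (2C), coda /f/ ok → phonotactically legal
[wuz] — σ1 onset /w/, coda /z/ ok → phonotactically legal
Phonotactically legal: [zap], [wek.fud], [tez.ktef], [wuz] → 4.

4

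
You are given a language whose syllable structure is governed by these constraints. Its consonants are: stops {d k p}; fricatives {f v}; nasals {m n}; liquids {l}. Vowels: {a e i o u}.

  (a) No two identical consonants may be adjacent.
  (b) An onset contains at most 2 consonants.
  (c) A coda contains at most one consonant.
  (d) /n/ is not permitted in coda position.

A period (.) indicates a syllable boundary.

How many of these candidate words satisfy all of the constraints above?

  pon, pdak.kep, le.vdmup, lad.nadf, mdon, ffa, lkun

0

pon — violates constraint (d): syllable 1 coda contains /n/ → ill-formed
pdak.kep — violates constraint (a): adjacent identical consonants /kk/ → ill-formed
le.vdmup — violates constraint (b): syllable 2 onset /vdm/ has 3 consonants (> 2) → ill-formed
lad.nadf — violates constraint (c): syllable 2 coda /df/ has 2 consonants (> 1) → ill-formed
mdon — violates constraint (d): syllable 1 coda contains /n/ → ill-formed
ffa — violates constraint (a): adjacent identical consonants /ff/ → ill-formed
lkun — violates constraint (d): syllable 1 coda contains /n/ → ill-formed
No form is well-formed → 0.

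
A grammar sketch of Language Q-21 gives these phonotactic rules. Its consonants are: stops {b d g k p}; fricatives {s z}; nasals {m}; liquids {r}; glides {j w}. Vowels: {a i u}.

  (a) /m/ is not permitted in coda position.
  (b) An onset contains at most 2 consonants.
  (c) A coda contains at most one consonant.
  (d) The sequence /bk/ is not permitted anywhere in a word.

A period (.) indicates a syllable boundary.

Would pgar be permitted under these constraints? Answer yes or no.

pgar — σ1 onset /pg/ (2C), coda /r/ ok → permitted

yes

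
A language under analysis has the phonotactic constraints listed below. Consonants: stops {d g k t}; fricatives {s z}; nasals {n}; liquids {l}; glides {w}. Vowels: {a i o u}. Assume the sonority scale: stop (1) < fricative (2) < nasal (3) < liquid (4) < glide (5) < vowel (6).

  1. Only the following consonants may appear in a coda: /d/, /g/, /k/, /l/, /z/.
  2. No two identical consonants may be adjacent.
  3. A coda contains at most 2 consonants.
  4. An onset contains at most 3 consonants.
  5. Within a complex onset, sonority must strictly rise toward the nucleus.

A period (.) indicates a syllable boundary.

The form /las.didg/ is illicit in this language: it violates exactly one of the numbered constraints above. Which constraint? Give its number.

/las.didg/: syllable 1 coda contains /s/, which is not a licensed coda consonant.
This is a violation of constraint 1: "Only the following consonants may appear in a coda: /d/, /g/, /k/, /l/, /z/."
The remaining constraints (2, 3, 4, 5) are satisfied.

1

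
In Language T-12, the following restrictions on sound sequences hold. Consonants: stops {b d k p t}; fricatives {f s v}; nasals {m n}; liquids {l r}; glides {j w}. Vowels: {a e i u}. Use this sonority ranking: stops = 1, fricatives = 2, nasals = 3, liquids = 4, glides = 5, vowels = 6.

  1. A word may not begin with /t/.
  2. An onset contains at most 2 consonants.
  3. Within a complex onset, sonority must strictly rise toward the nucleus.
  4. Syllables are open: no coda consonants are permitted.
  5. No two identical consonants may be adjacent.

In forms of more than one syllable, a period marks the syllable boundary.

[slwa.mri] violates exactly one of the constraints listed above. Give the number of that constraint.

[slwa.mri]: syllable 1 onset /slw/ has 3 consonants (> 2).
This is a violation of constraint 2: "An onset contains at most 2 consonants."
The remaining constraints (1, 3, 4, 5) are satisfied.

2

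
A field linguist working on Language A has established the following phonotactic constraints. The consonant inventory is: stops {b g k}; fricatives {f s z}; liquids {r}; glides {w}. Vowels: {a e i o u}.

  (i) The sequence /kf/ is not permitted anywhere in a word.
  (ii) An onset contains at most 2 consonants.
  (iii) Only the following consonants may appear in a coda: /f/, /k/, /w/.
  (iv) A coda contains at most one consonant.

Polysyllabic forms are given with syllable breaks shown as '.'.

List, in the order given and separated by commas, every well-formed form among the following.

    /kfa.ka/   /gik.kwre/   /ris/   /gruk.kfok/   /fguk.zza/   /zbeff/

/fguk.zza/

/kfa.ka/ — violates constraint (i): contains banned sequence /kf/ → ill-formed
/gik.kwre/ — violates constraint (ii): syllable 2 onset /kwr/ has 3 consonants (> 2) → ill-formed
/ris/ — violates constraint (iii): syllable 1 coda contains /s/, which is not a licensed coda consonant → ill-formed
/gruk.kfok/ — violates constraint (i): contains banned sequence /kf/ → ill-formed
/fguk.zza/ — σ1 onset /fg/ (2C), coda /k/ ok; σ2 onset /zz/ (2C), coda /∅/ ok → well-formed
/zbeff/ — violates constraint (iv): syllable 1 coda /ff/ has 2 consonants (> 1) → ill-formed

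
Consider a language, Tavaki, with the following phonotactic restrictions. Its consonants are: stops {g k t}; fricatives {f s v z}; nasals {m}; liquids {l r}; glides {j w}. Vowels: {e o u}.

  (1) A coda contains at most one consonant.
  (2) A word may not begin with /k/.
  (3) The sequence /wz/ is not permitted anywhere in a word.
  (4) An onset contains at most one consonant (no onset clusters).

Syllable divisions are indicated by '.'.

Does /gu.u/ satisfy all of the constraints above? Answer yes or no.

yes

/gu.u/ — σ1 onset /g/, coda /∅/ ok; σ2 onset /∅/, coda /∅/ ok → permitted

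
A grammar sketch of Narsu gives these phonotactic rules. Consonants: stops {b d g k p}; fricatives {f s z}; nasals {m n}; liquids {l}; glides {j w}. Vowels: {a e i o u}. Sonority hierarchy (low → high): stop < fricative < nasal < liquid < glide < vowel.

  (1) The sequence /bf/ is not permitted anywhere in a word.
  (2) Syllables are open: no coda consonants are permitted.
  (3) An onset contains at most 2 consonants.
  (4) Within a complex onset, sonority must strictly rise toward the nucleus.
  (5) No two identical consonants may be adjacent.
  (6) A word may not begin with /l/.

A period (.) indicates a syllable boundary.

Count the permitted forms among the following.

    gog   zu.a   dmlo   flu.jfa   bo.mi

2

gog — violates constraint 2: syllable 1 coda /g/ has 1 consonant (> 0) → not permitted
zu.a — σ1 onset /z/, coda /∅/ ok; σ2 onset /∅/, coda /∅/ ok → permitted
dmlo — violates constraint 3: syllable 1 onset /dml/ has 3 consonants (> 2) → not permitted
flu.jfa — violates constraint 4: syllable 2 onset /jf/: /j/ (glide, 5) → /f/ (fricative, 2) does not rise → not permitted
bo.mi — σ1 onset /b/, coda /∅/ ok; σ2 onset /m/, coda /∅/ ok → permitted
Permitted: zu.a, bo.mi → 2.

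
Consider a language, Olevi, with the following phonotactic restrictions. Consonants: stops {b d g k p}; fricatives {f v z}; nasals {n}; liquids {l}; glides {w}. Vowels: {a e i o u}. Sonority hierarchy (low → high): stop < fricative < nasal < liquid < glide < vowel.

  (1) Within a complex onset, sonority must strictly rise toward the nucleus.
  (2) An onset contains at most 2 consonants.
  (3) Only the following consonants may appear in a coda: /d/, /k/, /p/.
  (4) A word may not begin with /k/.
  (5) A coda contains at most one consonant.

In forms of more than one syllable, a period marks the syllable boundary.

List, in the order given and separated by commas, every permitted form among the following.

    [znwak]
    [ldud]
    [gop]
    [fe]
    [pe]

[znwak] — violates constraint 2: syllable 1 onset /znw/ has 3 consonants (> 2) → not permitted
[ldud] — violates constraint 1: syllable 1 onset /ld/: /l/ (liquid, 4) → /d/ (stop, 1) does not rise → not permitted
[gop] — σ1 onset /g/, coda /p/ ok → permitted
[fe] — σ1 onset /f/, coda /∅/ ok → permitted
[pe] — σ1 onset /p/, coda /∅/ ok → permitted

[gop], [fe], [pe]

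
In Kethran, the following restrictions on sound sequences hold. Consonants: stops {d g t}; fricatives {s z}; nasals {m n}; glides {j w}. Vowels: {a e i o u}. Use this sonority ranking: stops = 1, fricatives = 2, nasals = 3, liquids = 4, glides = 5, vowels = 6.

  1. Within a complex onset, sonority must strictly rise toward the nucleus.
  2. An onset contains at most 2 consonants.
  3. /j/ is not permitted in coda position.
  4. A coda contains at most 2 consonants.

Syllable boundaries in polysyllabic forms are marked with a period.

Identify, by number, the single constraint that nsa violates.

1

nsa: syllable 1 onset /ns/: /n/ (nasal, 3) → /s/ (fricative, 2) does not rise.
This is a violation of constraint 1: "Within a complex onset, sonority must strictly rise toward the nucleus."
The remaining constraints (2, 3, 4) are satisfied.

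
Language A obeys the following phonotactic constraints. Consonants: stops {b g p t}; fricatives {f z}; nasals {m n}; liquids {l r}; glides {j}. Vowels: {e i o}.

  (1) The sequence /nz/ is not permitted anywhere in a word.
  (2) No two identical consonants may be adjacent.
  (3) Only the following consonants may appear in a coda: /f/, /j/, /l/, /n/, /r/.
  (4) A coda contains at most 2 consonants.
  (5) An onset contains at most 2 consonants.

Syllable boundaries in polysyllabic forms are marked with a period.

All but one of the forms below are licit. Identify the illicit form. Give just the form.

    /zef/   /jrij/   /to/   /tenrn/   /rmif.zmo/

/tenrn/

/zef/ — σ1 onset /z/, coda /f/ ok → licit
/jrij/ — σ1 onset /jr/ (2C), coda /j/ ok → licit
/to/ — σ1 onset /t/, coda /∅/ ok → licit
/tenrn/ — violates constraint 4: syllable 1 coda /nrn/ has 3 consonants (> 2) → illicit
/rmif.zmo/ — σ1 onset /rm/ (2C), coda /f/ ok; σ2 onset /zm/ (2C), coda /∅/ ok → licit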